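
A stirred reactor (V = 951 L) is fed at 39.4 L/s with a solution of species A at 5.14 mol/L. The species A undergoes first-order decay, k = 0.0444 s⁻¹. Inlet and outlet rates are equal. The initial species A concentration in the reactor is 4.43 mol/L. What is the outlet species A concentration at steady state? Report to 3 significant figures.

Accumulation = in − out − consumed: V dC/dt = Q C_in − Q C − k V C.
At steady state: 0 = Q C_in − (Q + kV) C_ss, so C_ss = Q C_in/(Q + kV).
C_ss = 39.4·5.14/(39.4 + 0.0444·951) = 202.52/81.624 = 2.4811 mol/L.

2.48 mol/L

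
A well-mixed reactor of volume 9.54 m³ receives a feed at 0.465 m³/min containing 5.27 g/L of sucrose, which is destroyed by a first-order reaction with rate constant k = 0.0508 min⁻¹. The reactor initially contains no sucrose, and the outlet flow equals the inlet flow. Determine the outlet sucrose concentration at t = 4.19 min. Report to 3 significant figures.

V dC/dt = Q(C_in − C) − k V C.
This is linear with rate a = Q/V + k = 0.099542 min⁻¹.
C_ss = Q C_in/(Q + kV) = 2.5805 g/L; C(t) = C_ss + (C₀ − C_ss) e^(−a t).
C(4.19) = 2.5805 + (-2.5805)·e^(−0.099542·4.19) = 2.5805 + (-2.5805)·0.65897 = 0.88004 g/L.

0.880 g/L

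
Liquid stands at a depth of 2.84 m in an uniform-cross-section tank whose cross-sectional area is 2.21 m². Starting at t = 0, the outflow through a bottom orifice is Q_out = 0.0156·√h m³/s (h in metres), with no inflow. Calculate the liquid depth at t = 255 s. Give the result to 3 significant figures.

0.617 m

With no inflow, A dh/dt = −0.0156 √h.
Separate and integrate: 2(√h − √h₀) = −(0.0156/A) t.
√h = √2.84 − 0.0156·255/(2·2.21) = 1.6852 − 0.90000 = 0.78523.
h = 0.78523² = 0.61659 m.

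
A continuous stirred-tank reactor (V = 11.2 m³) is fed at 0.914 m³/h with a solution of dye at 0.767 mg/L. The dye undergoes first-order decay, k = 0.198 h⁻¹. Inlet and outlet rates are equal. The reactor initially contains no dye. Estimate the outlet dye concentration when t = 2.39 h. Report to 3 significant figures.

0.109 mg/L

Accumulation = in − out − consumed: V dC/dt = Q C_in − Q C − k V C.
dC/dt = (Q/V) C_in − (Q/V + k) C; effective rate a = Q/V + k = 0.081607 + 0.198 = 0.27961 h⁻¹.
C_ss = Q C_in/(Q + kV) = 0.22386 mg/L; C(t) = C_ss + (C₀ − C_ss) e^(−a t).
C(2.39) = 0.22386 + (-0.22386)·e^(−0.27961·2.39) = 0.22386 + (-0.22386)·0.51260 = 0.10911 mg/L.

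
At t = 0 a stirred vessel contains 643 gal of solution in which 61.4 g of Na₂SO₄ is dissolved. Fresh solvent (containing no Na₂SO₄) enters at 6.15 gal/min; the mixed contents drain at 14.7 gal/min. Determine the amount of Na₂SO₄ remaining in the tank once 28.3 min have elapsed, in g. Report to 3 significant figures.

27.3 g

Let m(t) be the amount of Na₂SO₄. Volume: V(t) = V₀ + (Q_in − Q_out) t = 643 − 8.5500 t; V(28.3) = 401.04 gal.
Solute balance: dm/dt = 0 − Q_out C = −Q_out m/V(t).
dm/m = −Q_out dt/(V₀ − 8.5500 t); integrating gives ln(m/m₀) = −(Q_out/(Q_in−Q_out)) ln(V/V₀).
m = m₀ (V₀/V)^(Q_out/(Q_in−Q_out)) = 61.4 × (643/401.04)^(-1.7193) = 27.269 g.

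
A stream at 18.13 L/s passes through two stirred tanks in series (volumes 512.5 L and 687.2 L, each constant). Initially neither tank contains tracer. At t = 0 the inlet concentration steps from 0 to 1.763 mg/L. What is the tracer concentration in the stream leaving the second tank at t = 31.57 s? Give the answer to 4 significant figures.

0.4407 mg/L

Each tank obeys Vᵢ dCᵢ/dt = Q(Cᵢ₋₁ − Cᵢ), so τᵢ = Vᵢ/Q.
τ₁ = 512.5/18.13 = 28.2681 s; τ₂ = 687.2/18.13 = 37.9040 s.
Tank 1: C₁ = C_in(1 − e^(−t/τ₁)). Tank 2 (τ₁ ≠ τ₂): C₂ = C_in[1 − (τ₁ e^(−t/τ₁) − τ₂ e^(−t/τ₂))/(τ₁ − τ₂)].
At t = 31.57: e^(−t/τ₁) = 0.327323, e^(−t/τ₂) = 0.434790.
C₂ = 1.763·[1 − (28.2681·0.327323 − 37.9040·0.434790)/(-9.63596)] = 1.763·0.249946 = 0.440655 mg/L.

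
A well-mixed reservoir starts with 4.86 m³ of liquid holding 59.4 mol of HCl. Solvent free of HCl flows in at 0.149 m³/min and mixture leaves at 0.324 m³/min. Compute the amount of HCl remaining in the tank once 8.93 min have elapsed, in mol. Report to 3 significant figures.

Total volume: dV/dt = Q_in − Q_out = -0.17500 m³/min, so V(t) = 4.86 − 0.17500 t and V(8.93) = 3.2973 m³.
No HCl enters, so dm/dt = −Q_out · (m/V).
dm/m = −Q_out dt/(V₀ − 0.17500 t); integrating gives ln(m/m₀) = −(Q_out/(Q_in−Q_out)) ln(V/V₀).
m = m₀ (V₀/V)^(Q_out/(Q_in−Q_out)) = 59.4 × (4.86/3.2973)^(-1.8514) = 28.963 mol.

29.0 mol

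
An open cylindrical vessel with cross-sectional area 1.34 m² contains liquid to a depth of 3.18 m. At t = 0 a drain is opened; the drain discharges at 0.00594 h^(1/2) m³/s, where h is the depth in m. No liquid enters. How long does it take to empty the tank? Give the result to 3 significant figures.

A dh/dt = −Q_out = −0.00594 √h.
Separate and integrate: 2(√h − √h₀) = −(0.00594/A) t.
Set h = 0: 2√h₀ = (0.00594/A) t_empty ⇒ t_empty = 2A√h₀/0.00594.
t_empty = 2·1.34·√3.18/0.00594 = 2.6800·1.7833/0.00594 = 804.57 s.

805 s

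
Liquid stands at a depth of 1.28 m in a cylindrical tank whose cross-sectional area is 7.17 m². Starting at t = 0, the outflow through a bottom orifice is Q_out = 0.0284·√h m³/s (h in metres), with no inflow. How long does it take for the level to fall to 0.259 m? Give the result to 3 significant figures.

Volume balance on the tank: A dh/dt = −0.0284 √h.
This is separable: 2 d(√h)/dt = −0.0284/A, so √h = √h₀ − (0.0284/(2A)) t.
t = 2A(√h₀ − √h)/0.0284 = 2·7.17·(√1.28 − √0.259)/0.0284
  = 14.340 × (1.1314 − 0.50892) / 0.0284 = 314.29 s.

314 s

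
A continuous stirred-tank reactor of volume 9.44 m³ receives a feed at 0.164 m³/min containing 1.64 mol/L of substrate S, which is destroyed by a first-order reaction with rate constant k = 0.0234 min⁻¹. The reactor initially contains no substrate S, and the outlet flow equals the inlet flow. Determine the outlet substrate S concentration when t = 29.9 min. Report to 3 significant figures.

Species balance: V dC/dt = Q C_in − Q C − k V C.
dC/dt = (Q/V) C_in − (Q/V + k) C; effective rate a = Q/V + k = 0.017373 + 0.0234 = 0.040773 min⁻¹.
C_ss = Q C_in/(Q + kV) = 0.69879 mol/L; C(t) = C_ss + (C₀ − C_ss) e^(−a t).
C(29.9) = 0.69879 + (-0.69879)·e^(−0.040773·29.9) = 0.69879 + (-0.69879)·0.29549 = 0.49230 mol/L.

0.492 mol/L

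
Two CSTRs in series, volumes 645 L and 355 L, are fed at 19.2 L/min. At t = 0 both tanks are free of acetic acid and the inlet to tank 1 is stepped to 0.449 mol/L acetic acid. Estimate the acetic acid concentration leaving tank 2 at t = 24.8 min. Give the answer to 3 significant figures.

Time constants: τᵢ = Vᵢ/Q for each well-mixed tank.
τ₁ = 645/19.2 = 33.594 min; τ₂ = 355/19.2 = 18.490 min.
Tank 1: C₁ = C_in(1 − e^(−t/τ₁)). Tank 2 (τ₁ ≠ τ₂): C₂ = C_in[1 − (τ₁ e^(−t/τ₁) − τ₂ e^(−t/τ₂))/(τ₁ − τ₂)].
At t = 24.8: e^(−t/τ₁) = 0.47796, e^(−t/τ₂) = 0.26151.
C₂ = 0.449·[1 − (33.594·0.47796 − 18.490·0.26151)/(15.104)] = 0.449·0.25708 = 0.11543 mol/L.

0.115 mol/L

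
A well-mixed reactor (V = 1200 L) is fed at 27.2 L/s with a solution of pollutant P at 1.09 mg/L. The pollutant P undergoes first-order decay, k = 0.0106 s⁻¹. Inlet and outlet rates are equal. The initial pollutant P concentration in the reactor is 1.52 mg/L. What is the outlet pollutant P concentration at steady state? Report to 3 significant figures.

Species balance: V dC/dt = Q C_in − Q C − k V C.
Steady state (dC/dt = 0): C_ss = Q C_in/(Q + kV) = C_in/(1 + kV/Q).
C_ss = 27.2·1.09/(27.2 + 0.0106·1200) = 29.648/39.920 = 0.74269 mg/L.

0.743 mg/L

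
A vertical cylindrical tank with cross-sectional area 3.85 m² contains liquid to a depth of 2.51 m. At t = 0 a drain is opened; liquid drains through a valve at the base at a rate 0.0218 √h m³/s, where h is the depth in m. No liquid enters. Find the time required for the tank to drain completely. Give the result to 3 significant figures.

A dh/dt = −Q_out = −0.0218 √h.
Separate and integrate: 2(√h − √h₀) = −(0.0218/A) t.
Set h = 0: 2√h₀ = (0.0218/A) t_empty ⇒ t_empty = 2A√h₀/0.0218.
t_empty = 2·3.85·√2.51/0.0218 = 7.7000·1.5843/0.0218 = 559.59 s.

560 s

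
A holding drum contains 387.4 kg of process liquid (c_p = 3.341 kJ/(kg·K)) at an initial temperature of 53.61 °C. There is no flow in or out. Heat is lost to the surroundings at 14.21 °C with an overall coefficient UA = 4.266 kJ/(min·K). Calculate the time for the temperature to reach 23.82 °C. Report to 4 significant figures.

M c_p dT/dt = −UA(T − T_amb).
τ = M c_p/UA = 303.400 min; T_ss = T_amb = 14.2100 °C.
T(t) = T_ss + (T₀ − T_ss)e^(−t/τ); set T = 23.82:
t = −τ ln[(T − T_ss)/(T₀ − T_ss)] = −303.400 · ln(0.243909) = 428.085 min.

428.1 min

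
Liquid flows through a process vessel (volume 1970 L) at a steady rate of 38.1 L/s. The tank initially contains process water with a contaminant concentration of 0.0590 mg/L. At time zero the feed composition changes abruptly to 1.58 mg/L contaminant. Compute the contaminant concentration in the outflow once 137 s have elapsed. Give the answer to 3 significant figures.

Mass balance on the solute (V constant): V dC/dt = Q(C_in − C).
Time constant τ = V/Q = 1970/38.1 = 51.706 s.
C approaches C_in exponentially: C(t) = C_in + (C₀ − C_in) e^(−t/τ).
C(137) = 1.58 + (0.0590 − 1.58)·e^(−137/51.706) = 1.58 + (-1.5210)·0.070680 = 1.4725 mg/L.

1.47 mg/L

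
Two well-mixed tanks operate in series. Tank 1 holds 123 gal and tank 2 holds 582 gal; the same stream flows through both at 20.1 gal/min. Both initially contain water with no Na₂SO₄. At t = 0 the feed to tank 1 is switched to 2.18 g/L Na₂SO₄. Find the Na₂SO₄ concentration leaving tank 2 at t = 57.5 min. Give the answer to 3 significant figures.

Species balance on tank i: dCᵢ/dt = (Cᵢ₋₁ − Cᵢ)/τᵢ with τᵢ = Vᵢ/Q.
τ₁ = 123/20.1 = 6.1194 min; τ₂ = 582/20.1 = 28.955 min.
Solving the cascade with C₁(0)=C₂(0)=0 gives C₂(t) = C_in[1 − (τ₁ e^(−t/τ₁) − τ₂ e^(−t/τ₂))/(τ₁ − τ₂)].
At t = 57.5: e^(−t/τ₁) = 8.3027e-05, e^(−t/τ₂) = 0.13727.
C₂ = 2.18·[1 − (6.1194·8.3027e-05 − 28.955·0.13727)/(-22.836)] = 2.18·0.82597 = 1.8006 g/L.

1.80 g/L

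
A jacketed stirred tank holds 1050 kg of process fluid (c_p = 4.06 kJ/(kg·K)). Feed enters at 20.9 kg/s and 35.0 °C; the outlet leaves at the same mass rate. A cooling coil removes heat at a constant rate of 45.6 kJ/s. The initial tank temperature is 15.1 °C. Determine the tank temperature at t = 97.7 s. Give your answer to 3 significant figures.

M c_p dT/dt = ṁ c_p (T_in − T) − Q̇.
τ = M/ṁ = 50.239 s; T_ss = T_in − Q̇/(ṁ c_p) = 35.0 − 45.6/(20.9·4.06) = 34.463 °C.
Solution: T(t) = T_ss + (T₀ − T_ss) e^(−t/τ).
T(97.7) = 34.463 + (-19.363)·e^(−97.7/50.239) = 34.463 + (-19.363)·0.14303 = 31.693 °C.

31.7 °C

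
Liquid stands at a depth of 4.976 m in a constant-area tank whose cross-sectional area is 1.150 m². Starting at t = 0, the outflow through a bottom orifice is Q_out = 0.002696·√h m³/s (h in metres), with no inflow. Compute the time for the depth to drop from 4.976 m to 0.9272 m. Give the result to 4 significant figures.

1082 s

Mass balance (ρ constant): A dh/dt = −0.002696 √h.
This is separable: 2 d(√h)/dt = −0.002696/A, so √h = √h₀ − (0.002696/(2A)) t.
t = 2A(√h₀ − √h)/0.002696 = 2·1.150·(√4.976 − √0.9272)/0.002696
  = 2.30000 × (2.23069 − 0.962912) / 0.002696 = 1081.57 s.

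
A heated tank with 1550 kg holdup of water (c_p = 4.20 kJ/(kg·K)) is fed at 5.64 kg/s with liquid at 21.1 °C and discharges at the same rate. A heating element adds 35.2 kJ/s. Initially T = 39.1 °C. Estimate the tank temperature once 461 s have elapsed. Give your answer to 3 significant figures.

25.7 °C

M c_p dT/dt = ṁ c_p (T_in − T) + Q̇.
Rearrange: dT/dt = (T_ss − T)/τ with τ = M/ṁ = 274.82 s and T_ss = T_in + Q̇/(ṁ c_p) = 22.586 °C.
T approaches T_ss exponentially: T(t) = T_ss + (T₀ − T_ss) e^(−t/τ).
T(461) = 22.586 + (16.514)·e^(−461/274.82) = 22.586 + (16.514)·0.18685 = 25.672 °C.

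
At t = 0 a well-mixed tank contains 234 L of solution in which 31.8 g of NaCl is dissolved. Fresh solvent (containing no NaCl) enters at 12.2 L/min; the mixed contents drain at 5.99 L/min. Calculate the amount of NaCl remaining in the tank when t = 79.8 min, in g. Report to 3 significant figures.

10.6 g

Total volume: dV/dt = Q_in − Q_out = 6.2100 L/min, so V(t) = 234 + 6.2100 t and V(79.8) = 729.56 L.
Species balance (pure solvent in): dm/dt = −Q_out · m/V(t).
dm/m = −Q_out dt/(V₀ + 6.2100 t); integrating gives ln(m/m₀) = −(Q_out/(Q_in−Q_out)) ln(V/V₀).
m = m₀ (V₀/V)^(Q_out/(Q_in−Q_out)) = 31.8 × (234/729.56)^(0.96457) = 10.619 g.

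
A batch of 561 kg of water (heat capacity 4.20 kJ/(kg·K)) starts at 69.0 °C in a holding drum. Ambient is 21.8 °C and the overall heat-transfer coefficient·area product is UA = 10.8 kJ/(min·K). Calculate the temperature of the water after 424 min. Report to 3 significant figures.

Unsteady energy balance on the tank contents: M c_p dT/dt = −UA(T − T_amb).
dT/dt = (T_ss − T)/τ with T_ss = T_amb = 21.800 °C, τ = M c_p/UA = 561·4.20/10.8 = 218.17 min.
This is linear first-order; T(t) = T_ss + (T₀ − T_ss) e^(−t/τ).
T(424) = 21.800 + (47.200)·0.14321 = 28.559 °C.

28.6 °C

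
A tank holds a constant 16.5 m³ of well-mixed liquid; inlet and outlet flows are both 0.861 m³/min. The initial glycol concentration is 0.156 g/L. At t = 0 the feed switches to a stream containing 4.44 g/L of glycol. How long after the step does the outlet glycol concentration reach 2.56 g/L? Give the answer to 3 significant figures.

15.8 min

Species balance: V dC/dt = Q(C_in − C) ⇒ τ = V/Q = 19.164 min.
C(t) = C_in + (C₀ − C_in) e^(−t/τ). Set C = 2.56 and solve for t:
e^(−t/τ) = (C − C_in)/(C₀ − C_in) = (2.56 − 4.44)/(0.156 − 4.44) = 0.43884
t = −τ ln(…) = 19.164 × 0.82362 = 15.784 min.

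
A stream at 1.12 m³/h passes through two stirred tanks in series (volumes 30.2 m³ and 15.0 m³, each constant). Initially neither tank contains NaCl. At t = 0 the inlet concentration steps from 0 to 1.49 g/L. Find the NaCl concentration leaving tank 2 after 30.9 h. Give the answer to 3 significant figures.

Each tank obeys Vᵢ dCᵢ/dt = Q(Cᵢ₋₁ − Cᵢ), so τᵢ = Vᵢ/Q.
τ₁ = 30.2/1.12 = 26.964 h; τ₂ = 15.0/1.12 = 13.393 h.
Solving the cascade with C₁(0)=C₂(0)=0 gives C₂(t) = C_in[1 − (τ₁ e^(−t/τ₁) − τ₂ e^(−t/τ₂))/(τ₁ − τ₂)].
At t = 30.9: e^(−t/τ₁) = 0.31792, e^(−t/τ₂) = 0.099540.
C₂ = 1.49·[1 − (26.964·0.31792 − 13.393·0.099540)/(13.571)] = 1.49·0.46658 = 0.69520 g/L.

0.695 g/L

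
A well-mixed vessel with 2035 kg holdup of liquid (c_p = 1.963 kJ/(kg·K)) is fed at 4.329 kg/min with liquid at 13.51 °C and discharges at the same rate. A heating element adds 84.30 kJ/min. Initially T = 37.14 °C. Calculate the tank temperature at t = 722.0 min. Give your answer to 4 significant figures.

26.38 °C

Unsteady energy balance on the tank contents: M c_p dT/dt = ṁ c_p (T_in − T) + 84.30.
τ = M/ṁ = 470.085 min; T_ss = T_in + Q̇/(ṁ c_p) = 13.51 + 84.30/(4.329·1.963) = 23.4302 °C.
This is linear first-order; T(t) = T_ss + (T₀ − T_ss) e^(−t/τ).
T(722.0) = 23.4302 + (13.7098)·e^(−722.0/470.085) = 23.4302 + (13.7098)·0.215264 = 26.3814 °C.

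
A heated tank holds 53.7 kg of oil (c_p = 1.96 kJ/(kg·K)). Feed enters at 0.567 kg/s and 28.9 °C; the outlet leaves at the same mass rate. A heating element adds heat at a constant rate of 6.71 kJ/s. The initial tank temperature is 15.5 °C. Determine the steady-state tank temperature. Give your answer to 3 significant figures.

First-law balance (no shaft work): M c_p dT/dt = ṁ c_p (T_in − T) + 6.71.
At steady state dT/dt = 0 ⇒ T_ss = T_in + Q̇/(ṁ c_p) = 28.9 + 6.71/(0.567·1.96) = 34.938 °C.

34.9 °C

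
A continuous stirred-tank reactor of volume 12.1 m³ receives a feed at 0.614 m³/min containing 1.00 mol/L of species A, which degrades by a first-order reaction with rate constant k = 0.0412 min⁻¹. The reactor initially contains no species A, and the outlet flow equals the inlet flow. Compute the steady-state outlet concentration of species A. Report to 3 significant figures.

0.552 mol/L

Accumulation = in − out − consumed: V dC/dt = Q C_in − Q C − k V C.
Steady state (dC/dt = 0): C_ss = Q C_in/(Q + kV) = C_in/(1 + kV/Q).
C_ss = 0.614·1.00/(0.614 + 0.0412·12.1) = 0.61400/1.1125 = 0.55190 mol/L.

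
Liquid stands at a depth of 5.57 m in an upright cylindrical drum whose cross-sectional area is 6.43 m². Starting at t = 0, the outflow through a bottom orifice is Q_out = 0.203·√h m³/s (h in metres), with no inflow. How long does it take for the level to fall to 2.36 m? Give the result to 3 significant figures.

Unsteady balance on liquid volume: A dh/dt = −0.203 √h.
Separate and integrate: 2(√h − √h₀) = −(0.203/A) t.
t = 2A(√h₀ − √h)/0.203 = 2·6.43·(√5.57 − √2.36)/0.203
  = 12.860 × (2.3601 − 1.5362) / 0.203 = 52.191 s.

52.2 s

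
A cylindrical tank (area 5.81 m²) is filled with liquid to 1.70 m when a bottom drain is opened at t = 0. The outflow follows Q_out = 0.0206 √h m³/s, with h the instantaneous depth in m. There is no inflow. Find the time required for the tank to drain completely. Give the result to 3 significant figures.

735 s

With no inflow, A dh/dt = −0.0206 √h.
Separate and integrate: 2(√h − √h₀) = −(0.0206/A) t.
Set h = 0: 2√h₀ = (0.0206/A) t_empty ⇒ t_empty = 2A√h₀/0.0206.
t_empty = 2·5.81·√1.70/0.0206 = 11.620·1.3038/0.0206 = 735.47 s.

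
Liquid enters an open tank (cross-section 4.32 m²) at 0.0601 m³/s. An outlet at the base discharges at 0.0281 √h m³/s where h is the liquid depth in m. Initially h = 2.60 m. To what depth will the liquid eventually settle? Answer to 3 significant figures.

A dh/dt = Q_in − 0.0281 √h. Steady state requires inflow = outflow:
Q_in = 0.0281 √h_ss ⇒ √h_ss = 0.0601/0.0281 = 2.1388.
h_ss = 2.1388² = 4.5744 m. (Since h₀ = 2.60 m < h_ss, the level will rise toward this value.)

4.57 m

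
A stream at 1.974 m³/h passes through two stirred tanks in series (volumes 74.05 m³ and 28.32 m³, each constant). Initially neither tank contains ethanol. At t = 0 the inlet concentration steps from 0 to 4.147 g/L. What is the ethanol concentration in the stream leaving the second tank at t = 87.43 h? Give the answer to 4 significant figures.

Species balance on tank i: dCᵢ/dt = (Cᵢ₋₁ − Cᵢ)/τᵢ with τᵢ = Vᵢ/Q.
τ₁ = 74.05/1.974 = 37.5127 h; τ₂ = 28.32/1.974 = 14.3465 h.
Solving the cascade with C₁(0)=C₂(0)=0 gives C₂(t) = C_in[1 − (τ₁ e^(−t/τ₁) − τ₂ e^(−t/τ₂))/(τ₁ − τ₂)].
At t = 87.43: e^(−t/τ₁) = 0.0972297, e^(−t/τ₂) = 0.00225599.
C₂ = 4.147·[1 − (37.5127·0.0972297 − 14.3465·0.00225599)/(23.1662)] = 4.147·0.843954 = 3.49988 g/L.

3.500 g/L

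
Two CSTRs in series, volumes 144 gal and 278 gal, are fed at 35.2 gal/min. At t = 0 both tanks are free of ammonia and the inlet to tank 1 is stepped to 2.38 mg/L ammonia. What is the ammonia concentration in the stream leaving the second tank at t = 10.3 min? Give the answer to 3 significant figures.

1.25 mg/L

Species balance on tank i: dCᵢ/dt = (Cᵢ₋₁ − Cᵢ)/τᵢ with τᵢ = Vᵢ/Q.
τ₁ = 144/35.2 = 4.0909 min; τ₂ = 278/35.2 = 7.8977 min.
Tank 1: C₁ = C_in(1 − e^(−t/τ₁)). Tank 2 (τ₁ ≠ τ₂): C₂ = C_in[1 − (τ₁ e^(−t/τ₁) − τ₂ e^(−t/τ₂))/(τ₁ − τ₂)].
At t = 10.3: e^(−t/τ₁) = 0.080639, e^(−t/τ₂) = 0.27140.
C₂ = 2.38·[1 − (4.0909·0.080639 − 7.8977·0.27140)/(-3.8068)] = 2.38·0.52361 = 1.2462 mg/L.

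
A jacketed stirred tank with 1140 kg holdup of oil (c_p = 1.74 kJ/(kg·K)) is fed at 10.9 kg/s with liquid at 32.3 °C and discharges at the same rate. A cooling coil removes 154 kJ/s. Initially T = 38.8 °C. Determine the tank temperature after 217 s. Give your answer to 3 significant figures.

26.0 °C

Energy balance: M c_p dT/dt = ṁ c_p (T_in − T) − 154.
Rearrange: dT/dt = (T_ss − T)/τ with τ = M/ṁ = 104.59 s and T_ss = T_in − Q̇/(ṁ c_p) = 24.180 °C.
T approaches T_ss exponentially: T(t) = T_ss + (T₀ − T_ss) e^(−t/τ).
T(217) = 24.180 + (14.620)·e^(−217/104.59) = 24.180 + (14.620)·0.12558 = 26.016 °C.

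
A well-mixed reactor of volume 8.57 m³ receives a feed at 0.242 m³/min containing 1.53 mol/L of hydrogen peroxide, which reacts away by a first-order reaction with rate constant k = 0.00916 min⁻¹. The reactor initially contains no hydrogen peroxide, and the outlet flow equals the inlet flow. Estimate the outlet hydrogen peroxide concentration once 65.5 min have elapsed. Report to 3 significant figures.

Species balance: V dC/dt = Q C_in − Q C − k V C.
dC/dt = (Q/V) C_in − (Q/V + k) C; effective rate a = Q/V + k = 0.028238 + 0.00916 = 0.037398 min⁻¹.
C_ss = Q C_in/(Q + kV) = 1.1553 mol/L; C(t) = C_ss + (C₀ − C_ss) e^(−a t).
C(65.5) = 1.1553 + (-1.1553)·e^(−0.037398·65.5) = 1.1553 + (-1.1553)·0.086331 = 1.0555 mol/L.

1.06 mol/L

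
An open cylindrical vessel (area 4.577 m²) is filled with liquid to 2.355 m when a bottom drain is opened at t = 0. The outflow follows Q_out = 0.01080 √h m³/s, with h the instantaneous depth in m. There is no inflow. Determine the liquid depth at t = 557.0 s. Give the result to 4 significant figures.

Volume balance on the tank: A dh/dt = −0.01080 √h.
This is separable: 2 d(√h)/dt = −0.01080/A, so √h = √h₀ − (0.01080/(2A)) t.
√h = √2.355 − 0.01080·557.0/(2·4.577) = 1.53460 − 0.657155 = 0.877446.
h = 0.877446² = 0.769911 m.

0.7699 m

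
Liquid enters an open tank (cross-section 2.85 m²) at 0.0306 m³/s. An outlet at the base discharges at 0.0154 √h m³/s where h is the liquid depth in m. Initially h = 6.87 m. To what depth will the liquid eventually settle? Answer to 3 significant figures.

Level balance: A dh/dt = 0.0306 − 0.0154 √h. Setting dh/dt = 0:
Q_in = 0.0154 √h_ss ⇒ √h_ss = 0.0306/0.0154 = 1.9870.
h_ss = 1.9870² = 3.9482 m. (Since h₀ = 6.87 m > h_ss, the level will fall toward this value.)

3.95 m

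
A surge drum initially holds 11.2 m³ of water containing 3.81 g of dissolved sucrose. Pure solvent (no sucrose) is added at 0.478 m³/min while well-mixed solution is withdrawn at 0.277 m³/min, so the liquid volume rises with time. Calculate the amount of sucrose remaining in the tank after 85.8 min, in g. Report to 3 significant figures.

Total volume: dV/dt = Q_in − Q_out = 0.20100 m³/min, so V(t) = 11.2 + 0.20100 t and V(85.8) = 28.446 m³.
Solute balance: dm/dt = 0 − Q_out C = −Q_out m/V(t).
Separate: dm/m = −Q_out dt/V(t) ⇒ ln(m/m₀) = −(Q_out/(Q_in−Q_out)) ln(V/V₀).
m = m₀ (V₀/V)^(Q_out/(Q_in−Q_out)) = 3.81 × (11.2/28.446)^(1.3781) = 1.0545 g.

1.05 g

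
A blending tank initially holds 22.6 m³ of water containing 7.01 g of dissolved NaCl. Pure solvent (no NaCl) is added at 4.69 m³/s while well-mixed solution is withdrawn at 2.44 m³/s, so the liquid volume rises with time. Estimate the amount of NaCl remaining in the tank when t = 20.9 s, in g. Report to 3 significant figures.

2.07 g

Let m(t) be the amount of NaCl. Volume: V(t) = V₀ + (Q_in − Q_out) t = 22.6 + 2.2500 t; V(20.9) = 69.625 m³.
Solute balance: dm/dt = 0 − Q_out C = −Q_out m/V(t).
dm/m = −Q_out dt/(V₀ + 2.2500 t); integrating gives ln(m/m₀) = −(Q_out/(Q_in−Q_out)) ln(V/V₀).
m = m₀ (V₀/V)^(Q_out/(Q_in−Q_out)) = 7.01 × (22.6/69.625)^(1.0844) = 2.0692 g.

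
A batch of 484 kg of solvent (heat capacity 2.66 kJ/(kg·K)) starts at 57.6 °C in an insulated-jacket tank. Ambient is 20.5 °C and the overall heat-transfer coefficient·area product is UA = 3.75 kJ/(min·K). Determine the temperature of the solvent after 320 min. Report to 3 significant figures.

M c_p dT/dt = −UA(T − T_amb).
dT/dt = (T_ss − T)/τ with T_ss = T_amb = 20.500 °C, τ = M c_p/UA = 484·2.66/3.75 = 343.32 min.
T approaches T_ss exponentially: T(t) = T_ss + (T₀ − T_ss) e^(−t/τ).
T(320) = 20.500 + (37.100)·0.39373 = 35.107 °C.

35.1 °C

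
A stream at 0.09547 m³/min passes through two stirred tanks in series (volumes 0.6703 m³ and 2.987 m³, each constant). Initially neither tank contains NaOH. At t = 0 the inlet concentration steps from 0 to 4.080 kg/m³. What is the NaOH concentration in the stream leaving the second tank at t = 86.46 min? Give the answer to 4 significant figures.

Time constants: τᵢ = Vᵢ/Q for each well-mixed tank.
τ₁ = 0.6703/0.09547 = 7.02105 min; τ₂ = 2.987/0.09547 = 31.2873 min.
Tank 1: C₁ = C_in(1 − e^(−t/τ₁)). Tank 2 (τ₁ ≠ τ₂): C₂ = C_in[1 − (τ₁ e^(−t/τ₁) − τ₂ e^(−t/τ₂))/(τ₁ − τ₂)].
At t = 86.46: e^(−t/τ₁) = 4.48671e-06, e^(−t/τ₂) = 0.0630757.
C₂ = 4.080·[1 − (7.02105·4.48671e-06 − 31.2873·0.0630757)/(-24.2663)] = 4.080·0.918676 = 3.74820 kg/m³.

3.748 kg/m³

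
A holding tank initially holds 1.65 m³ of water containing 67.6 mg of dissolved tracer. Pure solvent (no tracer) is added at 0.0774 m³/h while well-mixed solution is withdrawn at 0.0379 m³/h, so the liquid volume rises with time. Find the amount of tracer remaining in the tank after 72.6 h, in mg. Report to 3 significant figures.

25.7 mg

Total volume: dV/dt = Q_in − Q_out = 0.039500 m³/h, so V(t) = 1.65 + 0.039500 t and V(72.6) = 4.5177 m³.
Species balance (pure solvent in): dm/dt = −Q_out · m/V(t).
Separate: dm/m = −Q_out dt/V(t) ⇒ ln(m/m₀) = −(Q_out/(Q_in−Q_out)) ln(V/V₀).
m = m₀ (V₀/V)^(Q_out/(Q_in−Q_out)) = 67.6 × (1.65/4.5177)^(0.95949) = 25.718 mg.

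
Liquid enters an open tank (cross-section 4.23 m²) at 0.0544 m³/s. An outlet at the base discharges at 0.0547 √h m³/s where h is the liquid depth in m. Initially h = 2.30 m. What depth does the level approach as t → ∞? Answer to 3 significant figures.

0.989 m

Mass balance (ρ constant): A dh/dt = Q_in − 0.0547 √h. At steady state dh/dt = 0:
Q_in = 0.0547 √h_ss ⇒ √h_ss = 0.0544/0.0547 = 0.99452.
h_ss = 0.99452² = 0.98906 m. (Since h₀ = 2.30 m > h_ss, the level will fall toward this value.)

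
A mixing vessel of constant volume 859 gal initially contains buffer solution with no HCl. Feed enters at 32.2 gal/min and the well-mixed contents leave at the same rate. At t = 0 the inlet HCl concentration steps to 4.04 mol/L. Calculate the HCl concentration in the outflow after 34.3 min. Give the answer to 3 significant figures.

Species balance on the tank: V dC/dt = Q(C_in − C).
So dC/dt = (C_in − C)/τ with τ = V/Q = 859/32.2 = 26.677 min.
This is linear first-order; C(t) = C_in + (C₀ − C_in) e^(−t/τ).
C(34.3) = 4.04 + (0 − 4.04)·e^(−34.3/26.677) = 4.04 + (-4.0400)·0.27644 = 2.9232 mol/L.

2.92 mol/L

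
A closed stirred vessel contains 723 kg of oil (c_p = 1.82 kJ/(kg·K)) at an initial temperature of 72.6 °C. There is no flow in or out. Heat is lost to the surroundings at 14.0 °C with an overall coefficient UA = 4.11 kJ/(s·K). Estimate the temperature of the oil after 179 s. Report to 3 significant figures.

M c_p dT/dt = −UA(T − T_amb).
dT/dt = (T_ss − T)/τ with T_ss = T_amb = 14.000 °C, τ = M c_p/UA = 723·1.82/4.11 = 320.16 s.
Solution: T(t) = T_ss + (T₀ − T_ss) e^(−t/τ).
T(179) = 14.000 + (58.600)·0.57173 = 47.503 °C.

47.5 °C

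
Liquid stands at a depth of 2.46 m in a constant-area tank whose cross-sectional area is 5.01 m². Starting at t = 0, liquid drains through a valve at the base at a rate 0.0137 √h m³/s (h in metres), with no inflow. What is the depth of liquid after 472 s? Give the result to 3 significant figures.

Mass balance (ρ constant): A dh/dt = −0.0137 √h.
This is separable: 2 d(√h)/dt = −0.0137/A, so √h = √h₀ − (0.0137/(2A)) t.
√h = √2.46 − 0.0137·472/(2·5.01) = 1.5684 − 0.64535 = 0.92309.
h = 0.92309² = 0.85209 m.

0.852 m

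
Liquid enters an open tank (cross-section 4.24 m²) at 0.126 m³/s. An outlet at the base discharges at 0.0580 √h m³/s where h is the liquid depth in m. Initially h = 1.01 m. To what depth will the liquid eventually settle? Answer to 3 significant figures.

Mass balance (ρ constant): A dh/dt = Q_in − 0.0580 √h. At steady state dh/dt = 0:
Q_in = 0.0580 √h_ss ⇒ √h_ss = 0.126/0.0580 = 2.1724.
h_ss = 2.1724² = 4.7194 m. (Since h₀ = 1.01 m < h_ss, the level will rise toward this value.)

4.72 m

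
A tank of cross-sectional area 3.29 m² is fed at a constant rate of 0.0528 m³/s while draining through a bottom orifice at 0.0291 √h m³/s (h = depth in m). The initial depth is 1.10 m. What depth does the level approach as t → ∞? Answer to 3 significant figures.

3.29 m

Level balance: A dh/dt = 0.0528 − 0.0291 √h. Setting dh/dt = 0:
Q_in = 0.0291 √h_ss ⇒ √h_ss = 0.0528/0.0291 = 1.8144.
h_ss = 1.8144² = 3.2922 m. (Since h₀ = 1.10 m < h_ss, the level will rise toward this value.)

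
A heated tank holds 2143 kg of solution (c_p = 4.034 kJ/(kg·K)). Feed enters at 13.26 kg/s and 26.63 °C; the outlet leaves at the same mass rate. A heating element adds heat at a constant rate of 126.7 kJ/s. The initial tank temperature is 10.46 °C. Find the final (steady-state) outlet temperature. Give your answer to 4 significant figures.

29.00 °C

First-law balance (no shaft work): M c_p dT/dt = ṁ c_p (T_in − T) + 126.7.
At steady state dT/dt = 0 ⇒ T_ss = T_in + Q̇/(ṁ c_p) = 26.63 + 126.7/(13.26·4.034) = 28.9986 °C.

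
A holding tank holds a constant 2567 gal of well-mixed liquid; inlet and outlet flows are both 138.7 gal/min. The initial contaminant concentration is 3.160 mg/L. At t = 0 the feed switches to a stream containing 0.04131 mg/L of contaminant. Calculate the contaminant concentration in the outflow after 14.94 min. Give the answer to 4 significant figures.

1.433 mg/L

Accumulation = in − out for the solute gives V dC/dt = Q(C_in − C).
Rewrite as dC/dt + C/τ = C_in/τ, τ = V/Q = 18.5076 min.
Solution: C(t) = C_in + (C₀ − C_in) e^(−t/τ).
C(14.94) = 0.04131 + (3.160 − 0.04131)·e^(−14.94/18.5076) = 0.04131 + (3.11869)·0.446089 = 1.43252 mg/L.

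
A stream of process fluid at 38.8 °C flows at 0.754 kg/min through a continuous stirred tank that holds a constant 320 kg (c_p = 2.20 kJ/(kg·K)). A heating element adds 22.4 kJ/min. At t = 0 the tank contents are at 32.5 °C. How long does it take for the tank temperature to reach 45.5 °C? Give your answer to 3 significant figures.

M c_p dT/dt = ṁ c_p (T_in − T) + Q̇.
τ = M/ṁ = 424.40 min; T_ss = T_in + Q̇/(ṁ c_p) = 52.304 °C.
T(t) = T_ss + (T₀ − T_ss) e^(−t/τ). Set T = 45.5:
e^(−t/τ) = (45.5 − 52.304)/(32.5 − 52.304) = 0.34356
t = −424.40 · ln(0.34356) = 453.43 min.

453 min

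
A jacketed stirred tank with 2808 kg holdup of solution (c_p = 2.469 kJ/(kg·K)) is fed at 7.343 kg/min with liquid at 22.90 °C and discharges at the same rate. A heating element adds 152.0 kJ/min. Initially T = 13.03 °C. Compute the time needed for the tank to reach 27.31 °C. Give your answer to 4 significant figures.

583.0 min

M c_p dT/dt = ṁ c_p (T_in − T) + Q̇.
τ = M/ṁ = 382.405 min; T_ss = T_in + Q̇/(ṁ c_p) = 31.2840 °C.
T(t) = T_ss + (T₀ − T_ss) e^(−t/τ). Set T = 27.31:
e^(−t/τ) = (27.31 − 31.2840)/(13.03 − 31.2840) = 0.217704
t = −382.405 · ln(0.217704) = 583.022 min.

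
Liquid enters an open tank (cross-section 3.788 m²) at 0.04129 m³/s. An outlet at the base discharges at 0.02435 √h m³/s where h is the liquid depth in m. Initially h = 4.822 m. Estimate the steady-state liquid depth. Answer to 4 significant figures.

A dh/dt = Q_in − 0.02435 √h. Steady state requires inflow = outflow:
Q_in = 0.02435 √h_ss ⇒ √h_ss = 0.04129/0.02435 = 1.69569.
h_ss = 1.69569² = 2.87536 m. (Since h₀ = 4.822 m > h_ss, the level will fall toward this value.)

2.875 m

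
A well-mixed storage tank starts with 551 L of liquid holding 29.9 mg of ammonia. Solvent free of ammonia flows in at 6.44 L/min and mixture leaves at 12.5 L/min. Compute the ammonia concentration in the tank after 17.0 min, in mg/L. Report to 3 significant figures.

0.0436 mg/L

Total volume: dV/dt = Q_in − Q_out = -6.0600 L/min, so V(t) = 551 − 6.0600 t and V(17.0) = 447.98 L.
No ammonia enters, so dm/dt = −Q_out · (m/V).
dm/m = −Q_out dt/(V₀ − 6.0600 t); integrating gives ln(m/m₀) = −(Q_out/(Q_in−Q_out)) ln(V/V₀).
m = m₀ (V₀/V)^(Q_out/(Q_in−Q_out)) = 29.9 × (551/447.98)^(-2.0627) = 19.510 mg.
C = m/V = 19.510/447.98 = 0.043550 mg/L.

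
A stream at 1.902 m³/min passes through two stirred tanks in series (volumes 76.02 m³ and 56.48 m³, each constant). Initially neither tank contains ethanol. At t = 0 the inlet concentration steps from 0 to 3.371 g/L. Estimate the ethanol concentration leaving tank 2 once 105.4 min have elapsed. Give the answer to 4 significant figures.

2.712 g/L

Each tank obeys Vᵢ dCᵢ/dt = Q(Cᵢ₋₁ − Cᵢ), so τᵢ = Vᵢ/Q.
τ₁ = 76.02/1.902 = 39.9685 min; τ₂ = 56.48/1.902 = 29.6951 min.
Tank 1: C₁ = C_in(1 − e^(−t/τ₁)). Tank 2 (τ₁ ≠ τ₂): C₂ = C_in[1 − (τ₁ e^(−t/τ₁) − τ₂ e^(−t/τ₂))/(τ₁ − τ₂)].
At t = 105.4: e^(−t/τ₁) = 0.0715700, e^(−t/τ₂) = 0.0287415.
C₂ = 3.371·[1 − (39.9685·0.0715700 − 29.6951·0.0287415)/(10.2734)] = 3.371·0.804635 = 2.71243 g/L.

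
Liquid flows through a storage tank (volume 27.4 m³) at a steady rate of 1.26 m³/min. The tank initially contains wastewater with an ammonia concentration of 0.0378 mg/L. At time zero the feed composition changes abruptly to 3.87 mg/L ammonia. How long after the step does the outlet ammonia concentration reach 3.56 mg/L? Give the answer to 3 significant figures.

54.7 min

Mass balance on the solute (V constant): V dC/dt = Q(C_in − C), so τ = V/Q = 21.746 min.
C(t) = C_in + (C₀ − C_in) e^(−t/τ). Set C = 3.56 and solve for t:
e^(−t/τ) = (C − C_in)/(C₀ − C_in) = (3.56 − 3.87)/(0.0378 − 3.87) = 0.080893
t = −τ ln(…) = 21.746 × 2.5146 = 54.683 min.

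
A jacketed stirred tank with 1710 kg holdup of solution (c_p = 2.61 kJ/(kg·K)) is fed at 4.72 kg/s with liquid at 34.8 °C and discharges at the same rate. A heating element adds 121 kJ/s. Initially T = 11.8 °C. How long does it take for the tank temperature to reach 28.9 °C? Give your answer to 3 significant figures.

267 s

M c_p dT/dt = ṁ c_p (T_in − T) + Q̇.
τ = M/ṁ = 362.29 s; T_ss = T_in + Q̇/(ṁ c_p) = 44.622 °C.
T(t) = T_ss + (T₀ − T_ss) e^(−t/τ). Set T = 28.9:
e^(−t/τ) = (28.9 − 44.622)/(11.8 − 44.622) = 0.47901
t = −362.29 · ln(0.47901) = 266.66 s.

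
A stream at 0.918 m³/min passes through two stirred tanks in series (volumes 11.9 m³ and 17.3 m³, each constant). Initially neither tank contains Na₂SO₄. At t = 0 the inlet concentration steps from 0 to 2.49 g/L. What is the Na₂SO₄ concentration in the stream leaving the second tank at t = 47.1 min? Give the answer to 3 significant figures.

Each tank obeys Vᵢ dCᵢ/dt = Q(Cᵢ₋₁ − Cᵢ), so τᵢ = Vᵢ/Q.
τ₁ = 11.9/0.918 = 12.963 min; τ₂ = 17.3/0.918 = 18.845 min.
Solving the cascade with C₁(0)=C₂(0)=0 gives C₂(t) = C_in[1 − (τ₁ e^(−t/τ₁) − τ₂ e^(−t/τ₂))/(τ₁ − τ₂)].
At t = 47.1: e^(−t/τ₁) = 0.026425, e^(−t/τ₂) = 0.082143.
C₂ = 2.49·[1 − (12.963·0.026425 − 18.845·0.082143)/(-5.8824)] = 2.49·0.79507 = 1.9797 g/L.

1.98 g/L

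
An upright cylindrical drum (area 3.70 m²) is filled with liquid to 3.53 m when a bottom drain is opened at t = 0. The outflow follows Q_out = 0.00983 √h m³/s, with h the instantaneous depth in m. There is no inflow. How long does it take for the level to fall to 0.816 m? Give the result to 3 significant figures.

With no inflow, A dh/dt = −0.00983 √h.
∫ h^(−1/2) dh = −(0.00983/A) ∫ dt, giving 2√h = 2√h₀ − (0.00983/A) t.
t = 2A(√h₀ − √h)/0.00983 = 2·3.70·(√3.53 − √0.816)/0.00983
  = 7.4000 × (1.8788 − 0.90333) / 0.00983 = 734.36 s.

734 s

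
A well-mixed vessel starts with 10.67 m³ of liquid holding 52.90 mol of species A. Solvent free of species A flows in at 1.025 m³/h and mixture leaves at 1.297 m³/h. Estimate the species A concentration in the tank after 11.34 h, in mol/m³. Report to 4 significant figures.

Let m(t) be the amount of species A. Volume: V(t) = V₀ + (Q_in − Q_out) t = 10.67 − 0.272000 t; V(11.34) = 7.58552 m³.
No species A enters, so dm/dt = −Q_out · (m/V).
Separate: dm/m = −Q_out dt/V(t) ⇒ ln(m/m₀) = −(Q_out/(Q_in−Q_out)) ln(V/V₀).
m = m₀ (V₀/V)^(Q_out/(Q_in−Q_out)) = 52.90 × (10.67/7.58552)^(-4.76838) = 10.3964 mol.
C = m/V = 10.3964/7.58552 = 1.37055 mol/m³.

1.371 mol/m³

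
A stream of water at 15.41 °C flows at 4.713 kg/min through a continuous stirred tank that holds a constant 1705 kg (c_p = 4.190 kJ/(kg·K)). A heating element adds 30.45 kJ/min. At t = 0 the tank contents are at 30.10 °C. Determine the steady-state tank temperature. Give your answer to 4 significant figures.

16.95 °C

M c_p dT/dt = ṁ c_p (T_in − T) + Q̇.
At steady state dT/dt = 0 ⇒ T_ss = T_in + Q̇/(ṁ c_p) = 15.41 + 30.45/(4.713·4.190) = 16.9520 °C.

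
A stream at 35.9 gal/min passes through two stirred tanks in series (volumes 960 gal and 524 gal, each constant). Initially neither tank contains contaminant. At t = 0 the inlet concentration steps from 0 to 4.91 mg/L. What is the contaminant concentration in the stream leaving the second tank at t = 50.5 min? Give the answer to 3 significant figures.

3.46 mg/L

Time constants: τᵢ = Vᵢ/Q for each well-mixed tank.
τ₁ = 960/35.9 = 26.741 min; τ₂ = 524/35.9 = 14.596 min.
Tank 1: C₁ = C_in(1 − e^(−t/τ₁)). Tank 2 (τ₁ ≠ τ₂): C₂ = C_in[1 − (τ₁ e^(−t/τ₁) − τ₂ e^(−t/τ₂))/(τ₁ − τ₂)].
At t = 50.5: e^(−t/τ₁) = 0.15130, e^(−t/τ₂) = 0.031435.
C₂ = 4.91·[1 − (26.741·0.15130 − 14.596·0.031435)/(12.145)] = 4.91·0.70464 = 3.4598 mg/L.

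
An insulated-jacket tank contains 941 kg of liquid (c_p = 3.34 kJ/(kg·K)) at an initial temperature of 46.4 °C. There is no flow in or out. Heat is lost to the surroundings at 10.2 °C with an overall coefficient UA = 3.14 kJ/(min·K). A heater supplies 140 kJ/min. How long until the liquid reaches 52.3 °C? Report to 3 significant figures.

1220 min

Energy balance: M c_p dT/dt = −UA(T − T_amb) + Q̇.
τ = M c_p/UA = 1000.9 min; T_ss = T_amb + Q̇/UA = 10.2 + 140/3.14 = 54.786 °C.
T(t) = T_ss + (T₀ − T_ss)e^(−t/τ); set T = 52.3:
t = −τ ln[(T − T_ss)/(T₀ − T_ss)] = −1000.9 · ln(0.29645) = 1217.0 min.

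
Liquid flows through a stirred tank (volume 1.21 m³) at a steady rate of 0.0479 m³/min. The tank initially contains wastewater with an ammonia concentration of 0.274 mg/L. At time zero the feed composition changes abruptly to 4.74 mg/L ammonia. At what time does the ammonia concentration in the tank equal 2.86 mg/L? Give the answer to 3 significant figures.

21.9 min

Species balance: V dC/dt = Q(C_in − C) ⇒ τ = V/Q = 25.261 min.
C(t) = C_in + (C₀ − C_in) e^(−t/τ). Set C = 2.86 and solve for t:
e^(−t/τ) = (C − C_in)/(C₀ − C_in) = (2.86 − 4.74)/(0.274 − 4.74) = 0.42096
t = −τ ln(…) = 25.261 × 0.86522 = 21.856 min.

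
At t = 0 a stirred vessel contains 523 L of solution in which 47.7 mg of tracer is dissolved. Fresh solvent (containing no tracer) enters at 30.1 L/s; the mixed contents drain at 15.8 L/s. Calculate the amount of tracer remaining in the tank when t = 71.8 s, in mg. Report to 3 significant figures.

Total volume: dV/dt = Q_in − Q_out = 14.300 L/s, so V(t) = 523 + 14.300 t and V(71.8) = 1549.7 L.
No tracer enters, so dm/dt = −Q_out · (m/V).
dm/m = −Q_out dt/(V₀ + 14.300 t); integrating gives ln(m/m₀) = −(Q_out/(Q_in−Q_out)) ln(V/V₀).
m = m₀ (V₀/V)^(Q_out/(Q_in−Q_out)) = 47.7 × (523/1549.7)^(1.1049) = 14.364 mg.

14.4 mg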